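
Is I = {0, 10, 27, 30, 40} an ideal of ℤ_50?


Check ideal conditions for I = {0, 10, 27, 30, 40} in ℤ_50:
(1) I is an additive subgroup? No
(2) For r ∈ ℤ_50 and a ∈ I: r·a ∈ I? No  [counterexample: r=2, a=10, r·a mod 50 = 20 ∉ I]

No, I is not an ideal of ℤ_50


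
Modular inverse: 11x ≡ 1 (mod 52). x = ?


Use the extended Euclidean algorithm to write 1 = 11·s + 52·t; then s mod 52 is the inverse.
Euclidean algorithm:
  11 = 0·52 + 11
  52 = 4·11 + 8
  11 = 1·8 + 3
  8 = 2·3 + 2
  3 = 1·2 + 1
  2 = 2·1 + 0
gcd(11,52) = 1
Back-substitution gives: 11·(19) + 52·(-4) = 1
So 11⁻¹ ≡ 19 ≡ 19 (mod 52)
Check: 11 × 19 = 209 ≡ 1 (mod 52) ✓

11⁻¹ ≡ 19 (mod 52)


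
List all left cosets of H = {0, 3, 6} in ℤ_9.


H = {0, 3, 6}, |H| = 3
Number of cosets = |G|/|H| = 9/3 = 3
0 + H = {0, 3, 6}
1 + H = {1, 4, 7}
2 + H = {2, 5, 8}

Cosets: 0+H={0,3,6}; 1+H={1,4,7}; 2+H={2,5,8}


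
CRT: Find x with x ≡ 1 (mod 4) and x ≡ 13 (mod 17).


m₁ = 4, m₂ = 17, gcd = 1, so CRT applies. M = m₁·m₂ = 68
Let M₁ = M/m₁ = 17, M₂ = M/m₂ = 4
Find y₁ ≡ M₁⁻¹ (mod m₁): 17⁻¹ ≡ 1 (mod 4)
Find y₂ ≡ M₂⁻¹ (mod m₂): 4⁻¹ ≡ 13 (mod 17)
x = a₁·M₁·y₁ + a₂·M₂·y₂ = 1·17·1 + 13·4·13 = 693
Reduce mod 68: x ≡ 13
Check: 13 mod 4 = 1 ✓, 13 mod 17 = 13 ✓

x ≡ 13 (mod 68)


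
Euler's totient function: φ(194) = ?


Factor n: 194 = 2 × 97
φ(n) = n · ∏(1 - 1/p) over distinct primes p | n
φ(194) = 194 · (1 - 1/2) · (1 - 1/97) = 96

φ(194) = 96


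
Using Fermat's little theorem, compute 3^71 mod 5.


Fermat's little theorem: if p is prime and gcd(a,p)=1, then a^(p-1) ≡ 1 (mod p)
p = 5 is prime, gcd(3,5) = 1
Reduce exponent: 71 mod 4 = 3
So 3^71 ≡ 3^3 (mod 5)
3^3 mod 5 = 2

3^71 ≡ 2 (mod 5)


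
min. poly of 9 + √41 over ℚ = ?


Let α = 9 + √41. Then α - 9 = √41, so (α - 9)² = 41, giving α² - 18α + 40 = 0. Degree 2 and α ∉ ℚ, so this is the minimal polynomial.

Minimal polynomial: x² - 18x + 40


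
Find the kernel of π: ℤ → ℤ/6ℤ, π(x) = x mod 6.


Kernel = preimage of identity
ker(π) = multiples of 6 = 6ℤ

ker(π) = 6ℤ


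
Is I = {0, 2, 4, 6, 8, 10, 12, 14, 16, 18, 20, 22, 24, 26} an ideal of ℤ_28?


Check ideal conditions for I = {0, 2, 4, 6, 8, 10, 12, 14, 16, 18, 20, 22, 24, 26} in ℤ_28:
(1) I is an additive subgroup? Yes
(2) For r ∈ ℤ_28 and a ∈ I: r·a ∈ I? Yes

Yes, I is an ideal of ℤ_28


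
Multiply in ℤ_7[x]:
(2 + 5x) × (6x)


Expand and collect like terms; reduce coefficients mod 7:
x^0: 2·0 = 0 ≡ 0 (mod 7)
x^1: 2·6 + 5·0 = 12 ≡ 5 (mod 7)
x^2: 5·6 = 30 ≡ 2 (mod 7)
Result: 5x + 2x^2

f · g = 5x + 2x^2


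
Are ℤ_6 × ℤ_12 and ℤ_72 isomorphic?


Comparing ℤ_6 × ℤ_12 and ℤ_72:
gcd(6,12) = 6 ≠ 1. Max element order in ℤ_6×ℤ_12 is lcm(6,12) = 12 < 72, so it has no element of order 72

No, ℤ_6 × ℤ_12 ≇ ℤ_72


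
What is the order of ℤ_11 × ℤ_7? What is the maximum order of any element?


|ℤ_11 × ℤ_7| = 11 × 7 = 77
Max element order = lcm(11,7) = 77
Cyclic? Yes (gcd=1)

|ℤ_11×ℤ_7| = 77, max element order = 77


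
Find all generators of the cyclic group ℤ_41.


g generates ℤ_n iff gcd(g,n) = 1
Prime factors of 41: 41
Generators are g ∈ {1,...,40} not divisible by any of these primes.
Generators: {1, 2, 3, 4, 5, 6, 7, 8, 9, 10, 11, 12, 13, 14, 15, 16, 17, 18, 19, 20, 21, 22, 23, 24, 25, 26, 27, 28, 29, 30, 31, 32, 33, 34, 35, 36, 37, 38, 39, 40}
Number of generators = φ(41) = 40

Generators of ℤ_41 = {1, 2, 3, 4, 5, 6, 7, 8, 9, 10, 11, 12, 13, 14, 15, 16, 17, 18, 19, 20, 21, 22, 23, 24, 25, 26, 27, 28, 29, 30, 31, 32, 33, 34, 35, 36, 37, 38, 39, 40}


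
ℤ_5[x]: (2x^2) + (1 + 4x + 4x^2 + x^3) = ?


Add coefficients mod 5:
x^0: 0 + 1 = 1 (mod 5)
x^1: 0 + 4 = 4 (mod 5)
x^2: 2 + 4 = 1 (mod 5)
x^3: 0 + 1 = 1 (mod 5)
Result: 1 + 4x + x^2 + x^3

f + g = 1 + 4x + x^2 + x^3


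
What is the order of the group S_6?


|S_n| = n! (number of permutations of n symbols)
|S_6| = 6! = 720

|S_6| = 720


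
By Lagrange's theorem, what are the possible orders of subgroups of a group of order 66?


Lagrange's theorem: |H| divides |G|
|G| = 66
Divisors of 66: 1, 2, 3, 6, 11, 22, 33, 66

Possible subgroup orders: {1, 2, 3, 6, 11, 22, 33, 66}


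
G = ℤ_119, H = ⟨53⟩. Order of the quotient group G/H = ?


|⟨53⟩| = n / gcd(53, 119) = 119 / 1 = 119
H is normal (ℤ_119 is abelian).
|G/H| = |G| / |H| = 119 / 119 = 1

|G/H| = 1


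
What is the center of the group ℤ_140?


Z(G) = {g ∈ G | gx = xg for all x ∈ G}
ℤ_140 is abelian, so Z(G) = G

Z(ℤ_140) = ℤ_140


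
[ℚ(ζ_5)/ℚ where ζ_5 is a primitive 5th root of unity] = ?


[ℚ(ζ_n):ℚ] = deg Φ_n(x) = φ(n). Here φ(5) = 4

[ℚ(ζ_5)/ℚ where ζ_5 is a primitive 5th root of unity] = 4


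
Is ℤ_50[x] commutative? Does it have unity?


ℤ_50 has zero divisors (2·25 ≡ 0), and these lift to constant zero divisors in ℤ_50[x]; so not an integral domain
Commutative: Yes
Integral domain: No
Has unity: Yes

ℤ_50[x]: Commutative=Yes, Unity=Yes


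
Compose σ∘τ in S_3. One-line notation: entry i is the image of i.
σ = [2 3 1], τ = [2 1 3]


σ∘τ: apply τ first, then σ
1 →τ 2 →σ 3
2 →τ 1 →σ 2
3 →τ 3 →σ 1

σ∘τ = [3 2 1]


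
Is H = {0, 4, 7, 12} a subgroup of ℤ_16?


Subgroup test for H = {0, 4, 7, 12} in (ℤ_16, +):
(1) 0 ∈ H? Yes
(2) Closure: for all a,b ∈ H, (a+b) mod 16 ∈ H? No  [counterexample: 4 + 4 = 8 ∉ H]
(3) Inverses: for all a ∈ H, -a mod 16 ∈ H? No

No, H is not a subgroup of ℤ_16


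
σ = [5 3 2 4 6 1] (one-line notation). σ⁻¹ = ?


To find σ⁻¹, swap domain and range:
σ(1) = 5 → σ⁻¹(5) = 1
σ(2) = 3 → σ⁻¹(3) = 2
σ(3) = 2 → σ⁻¹(2) = 3
σ(4) = 4 → σ⁻¹(4) = 4
σ(5) = 6 → σ⁻¹(6) = 5
σ(6) = 1 → σ⁻¹(1) = 6

σ⁻¹ = [6 3 2 4 1 5]


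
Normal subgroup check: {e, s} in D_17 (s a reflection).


H = {e, s} in D_17 (s a reflection)
r·s·r⁻¹ = sr⁻² ≠ s for n ≥ 3, so {e, s} is not closed under conjugation

No, not a normal subgroup


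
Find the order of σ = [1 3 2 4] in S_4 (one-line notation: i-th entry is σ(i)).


Cycle decomposition: (2 3)
Cycle lengths: 2
Order = lcm(2) = 2

ord(σ) = 2


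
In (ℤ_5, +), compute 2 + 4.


Operation: addition mod 5
2 + 4 = (a + b) mod 5 with a = 2, b = 4

2 + 4 = 1


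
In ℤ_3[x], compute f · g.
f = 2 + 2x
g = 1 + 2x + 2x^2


Expand and collect like terms; reduce coefficients mod 3:
x^0: 2·1 = 2 ≡ 2 (mod 3)
x^1: 2·2 + 2·1 = 6 ≡ 0 (mod 3)
x^2: 2·2 + 2·2 = 8 ≡ 2 (mod 3)
x^3: 2·2 = 4 ≡ 1 (mod 3)
Result: 2 + 2x^2 + x^3

f · g = 2 + 2x^2 + x^3


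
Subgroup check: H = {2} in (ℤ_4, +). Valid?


Subgroup test for H = {2} in (ℤ_4, +):
(1) 0 ∈ H? No
(2) Closure: for all a,b ∈ H, (a+b) mod 4 ∈ H? No  [counterexample: 2 + 2 = 0 ∉ H]
(3) Inverses: for all a ∈ H, -a mod 4 ∈ H? Yes

No, H is not a subgroup of ℤ_4


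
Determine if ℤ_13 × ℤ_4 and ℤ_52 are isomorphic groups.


Comparing ℤ_13 × ℤ_4 and ℤ_52:
gcd(13,4) = 1, so ℤ_13 × ℤ_4 ≅ ℤ_52 (CRT)

Yes, ℤ_13 × ℤ_4 ≅ ℤ_52


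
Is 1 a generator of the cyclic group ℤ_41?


g generates ℤ_n iff gcd(g, n) = 1
gcd(1, 41) = 1
Since gcd = 1, 1 is a generator.

Yes, 1 generates ℤ_41


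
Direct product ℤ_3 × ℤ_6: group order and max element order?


|ℤ_3 × ℤ_6| = 3 × 6 = 18
Max element order = lcm(3,6) = 6
Cyclic? No (gcd=3)

|ℤ_3×ℤ_6| = 18, max element order = 6


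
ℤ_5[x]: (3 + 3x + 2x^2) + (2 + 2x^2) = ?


Add coefficients mod 5:
x^0: 3 + 2 = 0 (mod 5)
x^1: 3 + 0 = 3 (mod 5)
x^2: 2 + 2 = 4 (mod 5)
Result: 3x + 4x^2

f + g = 3x + 4x^2


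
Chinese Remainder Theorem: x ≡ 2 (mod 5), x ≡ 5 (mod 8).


m₁ = 5, m₂ = 8, gcd = 1, so CRT applies. M = m₁·m₂ = 40
Let M₁ = M/m₁ = 8, M₂ = M/m₂ = 5
Find y₁ ≡ M₁⁻¹ (mod m₁): 8⁻¹ ≡ 2 (mod 5)
Find y₂ ≡ M₂⁻¹ (mod m₂): 5⁻¹ ≡ 5 (mod 8)
x = a₁·M₁·y₁ + a₂·M₂·y₂ = 2·8·2 + 5·5·5 = 157
Reduce mod 40: x ≡ 37
Check: 37 mod 5 = 2 ✓, 37 mod 8 = 5 ✓

x ≡ 37 (mod 40)


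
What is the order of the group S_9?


|S_n| = n! (number of permutations of n symbols)
|S_9| = 9! = 362880

|S_9| = 362880


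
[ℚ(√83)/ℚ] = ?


√83 has minimal polynomial x² - 83 (irreducible over ℚ since 83 is squarefree)

[ℚ(√83)/ℚ] = 2


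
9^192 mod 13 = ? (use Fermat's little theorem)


Fermat's little theorem: if p is prime and gcd(a,p)=1, then a^(p-1) ≡ 1 (mod p)
p = 13 is prime, gcd(9,13) = 1
Reduce exponent: 192 mod 12 = 0
So 9^192 ≡ 9^0 (mod 13)
9^0 = 1

9^192 ≡ 1 (mod 13)


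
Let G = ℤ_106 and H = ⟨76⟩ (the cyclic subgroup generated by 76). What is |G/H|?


|⟨76⟩| = n / gcd(76, 106) = 106 / 2 = 53
H is normal (ℤ_106 is abelian).
|G/H| = |G| / |H| = 106 / 53 = 2

|G/H| = 2


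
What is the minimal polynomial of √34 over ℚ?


√34 satisfies x² - 34 = 0, irreducible over ℚ since 34 is squarefree

Minimal polynomial: x² - 34


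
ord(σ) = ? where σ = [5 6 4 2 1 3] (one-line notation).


Cycle decomposition: (1 5) (2 6 3 4)
Cycle lengths: 2, 4
Order = lcm(2, 4) = 4

ord(σ) = 4


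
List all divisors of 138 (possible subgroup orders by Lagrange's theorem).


Lagrange's theorem: |H| divides |G|
|G| = 138
Divisors of 138: 1, 2, 3, 6, 23, 46, 69, 138

Possible subgroup orders: {1, 2, 3, 6, 23, 46, 69, 138}


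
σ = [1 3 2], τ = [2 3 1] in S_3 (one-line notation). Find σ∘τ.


σ∘τ: apply τ first, then σ
1 →τ 2 →σ 3
2 →τ 3 →σ 2
3 →τ 1 →σ 1

σ∘τ = [3 2 1]


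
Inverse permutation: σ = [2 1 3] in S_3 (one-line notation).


To find σ⁻¹, swap domain and range:
σ(1) = 2 → σ⁻¹(2) = 1
σ(2) = 1 → σ⁻¹(1) = 2
σ(3) = 3 → σ⁻¹(3) = 3

σ⁻¹ = [2 1 3]


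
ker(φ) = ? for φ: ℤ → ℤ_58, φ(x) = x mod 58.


Kernel = preimage of identity
ker(φ) = {x ∈ ℤ : x ≡ 0 (mod 58)} = 58ℤ = {0, ±58, ±116, ...}

ker(φ) = 58ℤ


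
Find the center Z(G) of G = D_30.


Z(G) = {g ∈ G | gx = xg for all x ∈ G}
For even n, Z(D_n) = {e, r^(n/2)}: the 180° rotation r^15 commutes with every reflection and rotation

Z(D_30) = {e, r^15}


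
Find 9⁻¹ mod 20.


Use the extended Euclidean algorithm to write 1 = 9·s + 20·t; then s mod 20 is the inverse.
Euclidean algorithm:
  9 = 0·20 + 9
  20 = 2·9 + 2
  9 = 4·2 + 1
  2 = 2·1 + 0
gcd(9,20) = 1
Back-substitution gives: 9·(9) + 20·(-4) = 1
So 9⁻¹ ≡ 9 ≡ 9 (mod 20)
Check: 9 × 9 = 81 ≡ 1 (mod 20) ✓

9⁻¹ ≡ 9 (mod 20)


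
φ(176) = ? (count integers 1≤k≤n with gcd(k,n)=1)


Factor n: 176 = 2^4 × 11
φ(n) = n · ∏(1 - 1/p) over distinct primes p | n
φ(176) = 176 · (1 - 1/2) · (1 - 1/11) = 80

φ(176) = 80


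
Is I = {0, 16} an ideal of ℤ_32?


Check ideal conditions for I = {0, 16} in ℤ_32:
(1) I is an additive subgroup? Yes
(2) For r ∈ ℤ_32 and a ∈ I: r·a ∈ I? Yes

Yes, I is an ideal of ℤ_32


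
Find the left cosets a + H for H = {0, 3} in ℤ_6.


H = {0, 3}, |H| = 2
Number of cosets = |G|/|H| = 6/2 = 3
0 + H = {0, 3}
1 + H = {1, 4}
2 + H = {2, 5}

Cosets: 0+H={0,3}; 1+H={1,4}; 2+H={2,5}


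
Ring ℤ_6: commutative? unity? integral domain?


ℤ_6 is a commutative ring with unity 1; 6 = 2×3 is composite, so 2·3 ≡ 0 gives zero divisors (not an integral domain)
Commutative: Yes
Integral domain: No
Has unity: Yes

ℤ_6: Commutative=Yes, Unity=Yes


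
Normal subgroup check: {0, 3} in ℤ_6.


H = {0, 3} in ℤ_6
ℤ_6 is abelian; every subgroup of an abelian group is normal

Yes, normal subgroup


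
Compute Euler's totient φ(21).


φ(n) = count of k ∈ {1,...,n} with gcd(k,n)=1
Coprimes to 21: {1, 2, 4, 5, 8, 10, 11, 13, 16, 17, 19, 20}
Count: 12

φ(21) = 12


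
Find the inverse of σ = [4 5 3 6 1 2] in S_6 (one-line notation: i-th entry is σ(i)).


To find σ⁻¹, swap domain and range:
σ(1) = 4 → σ⁻¹(4) = 1
σ(2) = 5 → σ⁻¹(5) = 2
σ(3) = 3 → σ⁻¹(3) = 3
σ(4) = 6 → σ⁻¹(6) = 4
σ(5) = 1 → σ⁻¹(1) = 5
σ(6) = 2 → σ⁻¹(2) = 6

σ⁻¹ = [5 6 3 1 2 4]


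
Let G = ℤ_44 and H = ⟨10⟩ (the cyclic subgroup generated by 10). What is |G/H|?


|⟨10⟩| = n / gcd(10, 44) = 44 / 2 = 22
H is normal (ℤ_44 is abelian).
|G/H| = |G| / |H| = 44 / 22 = 2

|G/H| = 2


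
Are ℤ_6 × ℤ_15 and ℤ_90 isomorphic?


Comparing ℤ_6 × ℤ_15 and ℤ_90:
gcd(6,15) = 3 ≠ 1. Max element order in ℤ_6×ℤ_15 is lcm(6,15) = 30 < 90, so it has no element of order 90

No, ℤ_6 × ℤ_15 ≇ ℤ_90


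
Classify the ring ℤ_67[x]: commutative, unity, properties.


ℤ_67 is a field (n prime), so ℤ_67[x] is a commutative integral domain with unity
Commutative: Yes
Integral domain: Yes
Has unity: Yes

ℤ_67[x]: Commutative=Yes, Unity=Yes


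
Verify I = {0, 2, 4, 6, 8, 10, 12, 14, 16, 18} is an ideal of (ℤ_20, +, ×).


Check ideal conditions for I = {0, 2, 4, 6, 8, 10, 12, 14, 16, 18} in ℤ_20:
(1) I is an additive subgroup? Yes
(2) For r ∈ ℤ_20 and a ∈ I: r·a ∈ I? Yes

Yes, I is an ideal of ℤ_20


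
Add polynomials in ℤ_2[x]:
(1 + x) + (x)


Add coefficients mod 2:
x^0: 1 + 0 = 1 (mod 2)
x^1: 1 + 1 = 0 (mod 2)
Result: 1

f + g = 1


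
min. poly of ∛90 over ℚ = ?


∛90 satisfies x³ - 90 = 0, irreducible over ℚ (no rational root; 90 is not a perfect cube)

Minimal polynomial: x³ - 90


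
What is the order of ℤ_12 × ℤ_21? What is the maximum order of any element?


|ℤ_12 × ℤ_21| = 12 × 21 = 252
Max element order = lcm(12,21) = 84
Cyclic? No (gcd=3)

|ℤ_12×ℤ_21| = 252, max element order = 84


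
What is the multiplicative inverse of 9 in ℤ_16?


Use the extended Euclidean algorithm to write 1 = 9·s + 16·t; then s mod 16 is the inverse.
Euclidean algorithm:
  9 = 0·16 + 9
  16 = 1·9 + 7
  9 = 1·7 + 2
  7 = 3·2 + 1
  2 = 2·1 + 0
gcd(9,16) = 1
Back-substitution gives: 9·(-7) + 16·(4) = 1
So 9⁻¹ ≡ -7 ≡ 9 (mod 16)
Check: 9 × 9 = 81 ≡ 1 (mod 16) ✓

9⁻¹ ≡ 9 (mod 16)


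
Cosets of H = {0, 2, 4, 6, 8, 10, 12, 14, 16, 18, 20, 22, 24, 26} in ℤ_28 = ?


H = {0, 2, 4, 6, 8, 10, 12, 14, 16, 18, 20, 22, 24, 26}, |H| = 14
Number of cosets = |G|/|H| = 28/14 = 2
0 + H = {0, 2, 4, 6, 8, 10, 12, 14, 16, 18, 20, 22, 24, 26}
1 + H = {1, 3, 5, 7, 9, 11, 13, 15, 17, 19, 21, 23, 25, 27}

Cosets: 0+H={0,2,4,6,8,10,12,14,16,18,20,22,24,26}; 1+H={1,3,5,7,9,11,13,15,17,19,21,23,25,27}


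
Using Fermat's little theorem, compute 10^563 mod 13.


Fermat's little theorem: if p is prime and gcd(a,p)=1, then a^(p-1) ≡ 1 (mod p)
p = 13 is prime, gcd(10,13) = 1
Reduce exponent: 563 mod 12 = 11
So 10^563 ≡ 10^11 (mod 13)
10^11 mod 13 = 4

10^563 ≡ 4 (mod 13)


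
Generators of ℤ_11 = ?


g generates ℤ_n iff gcd(g,n) = 1
Checking each g ∈ {1,...,10}:
gcd(1,11) = 1
gcd(2,11) = 1
gcd(3,11) = 1
gcd(4,11) = 1
gcd(5,11) = 1
gcd(6,11) = 1
gcd(7,11) = 1
gcd(8,11) = 1
gcd(9,11) = 1
gcd(10,11) = 1
Generators: {1, 2, 3, 4, 5, 6, 7, 8, 9, 10}
Number of generators = φ(11) = 10

Generators of ℤ_11 = {1, 2, 3, 4, 5, 6, 7, 8, 9, 10}


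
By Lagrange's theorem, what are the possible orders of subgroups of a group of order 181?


Lagrange's theorem: |H| divides |G|
|G| = 181
Divisors of 181: 1, 181

Possible subgroup orders: {1, 181}


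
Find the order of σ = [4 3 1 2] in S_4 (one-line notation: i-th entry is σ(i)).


Cycle decomposition: (1 4 2 3)
Cycle lengths: 4
Order = lcm(4) = 4

ord(σ) = 4


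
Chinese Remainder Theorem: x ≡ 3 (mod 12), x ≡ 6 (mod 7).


m₁ = 12, m₂ = 7, gcd = 1, so CRT applies. M = m₁·m₂ = 84
Let M₁ = M/m₁ = 7, M₂ = M/m₂ = 12
Find y₁ ≡ M₁⁻¹ (mod m₁): 7⁻¹ ≡ 7 (mod 12)
Find y₂ ≡ M₂⁻¹ (mod m₂): 12⁻¹ ≡ 3 (mod 7)
x = a₁·M₁·y₁ + a₂·M₂·y₂ = 3·7·7 + 6·12·3 = 363
Reduce mod 84: x ≡ 27
Check: 27 mod 12 = 3 ✓, 27 mod 7 = 6 ✓

x ≡ 27 (mod 84)


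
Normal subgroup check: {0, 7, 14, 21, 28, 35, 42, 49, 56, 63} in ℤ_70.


H = {0, 7, 14, 21, 28, 35, 42, 49, 56, 63} in ℤ_70
ℤ_70 is abelian; every subgroup of an abelian group is normal

Yes, normal subgroup


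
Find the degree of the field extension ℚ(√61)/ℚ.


√61 has minimal polynomial x² - 61 (irreducible over ℚ since 61 is squarefree)

[ℚ(√61)/ℚ] = 2


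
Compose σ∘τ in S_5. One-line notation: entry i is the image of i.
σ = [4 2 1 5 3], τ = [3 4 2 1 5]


σ∘τ: apply τ first, then σ
1 →τ 3 →σ 1
2 →τ 4 →σ 5
3 →τ 2 →σ 2
4 →τ 1 →σ 4
5 →τ 5 →σ 3

σ∘τ = [1 5 2 4 3]


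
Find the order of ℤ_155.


ℤ_n has n elements.

|ℤ_155| = 155


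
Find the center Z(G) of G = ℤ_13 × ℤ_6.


Z(G) = {g ∈ G | gx = xg for all x ∈ G}
Direct product of abelian groups is abelian, so Z(G) = G

Z(ℤ_13 × ℤ_6) = ℤ_13 × ℤ_6


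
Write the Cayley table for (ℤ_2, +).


Elements: {0, 1}
Operation: addition mod 2
Entry (a, b) = (a + b) mod 2

Cayley table:
  | 0 | 1
0 | 0 | 1
1 | 1 | 0


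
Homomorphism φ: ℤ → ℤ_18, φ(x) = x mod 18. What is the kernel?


Kernel = preimage of identity
ker(φ) = {x ∈ ℤ : x ≡ 0 (mod 18)} = 18ℤ = {0, ±18, ±36, ...}

ker(φ) = 18ℤ


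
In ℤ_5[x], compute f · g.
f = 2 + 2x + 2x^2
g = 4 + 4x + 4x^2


Expand and collect like terms; reduce coefficients mod 5:
x^0: 2·4 = 8 ≡ 3 (mod 5)
x^1: 2·4 + 2·4 = 16 ≡ 1 (mod 5)
x^2: 2·4 + 2·4 + 2·4 = 24 ≡ 4 (mod 5)
x^3: 2·4 + 2·4 = 16 ≡ 1 (mod 5)
x^4: 2·4 = 8 ≡ 3 (mod 5)
Result: 3 + x + 4x^2 + x^3 + 3x^4

f · g = 3 + x + 4x^2 + x^3 + 3x^4


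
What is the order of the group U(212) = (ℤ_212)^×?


U(n) is the group of units mod n; |U(n)| = φ(n)
|U(212)| = φ(212) = 104

|U(212) = (ℤ_212)^×| = 104


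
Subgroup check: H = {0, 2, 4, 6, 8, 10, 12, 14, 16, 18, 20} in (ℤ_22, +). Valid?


Subgroup test for H = {0, 2, 4, 6, 8, 10, 12, 14, 16, 18, 20} in (ℤ_22, +):
(1) 0 ∈ H? Yes
(2) Closure: for all a,b ∈ H, (a+b) mod 22 ∈ H? Yes
(3) Inverses: for all a ∈ H, -a mod 22 ∈ H? Yes

Yes, H is a subgroup of ℤ_22


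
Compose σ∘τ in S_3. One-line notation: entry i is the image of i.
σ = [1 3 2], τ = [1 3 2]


σ∘τ: apply τ first, then σ
1 →τ 1 →σ 1
2 →τ 3 →σ 2
3 →τ 2 →σ 3

σ∘τ = [1 2 3]


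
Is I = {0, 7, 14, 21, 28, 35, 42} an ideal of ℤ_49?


Check ideal conditions for I = {0, 7, 14, 21, 28, 35, 42} in ℤ_49:
(1) I is an additive subgroup? Yes
(2) For r ∈ ℤ_49 and a ∈ I: r·a ∈ I? Yes

Yes, I is an ideal of ℤ_49


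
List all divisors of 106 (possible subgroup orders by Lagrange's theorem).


Lagrange's theorem: |H| divides |G|
|G| = 106
Divisors of 106: 1, 2, 53, 106

Possible subgroup orders: {1, 2, 53, 106}


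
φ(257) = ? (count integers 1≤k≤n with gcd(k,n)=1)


Factor n: 257 = 257
φ(n) = n · ∏(1 - 1/p) over distinct primes p | n
φ(257) = 257 · (1 - 1/257) = 256

φ(257) = 256


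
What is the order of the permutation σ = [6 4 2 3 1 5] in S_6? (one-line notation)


Cycle decomposition: (1 6 5) (2 4 3)
Cycle lengths: 3, 3
Order = lcm(3, 3) = 3

ord(σ) = 3


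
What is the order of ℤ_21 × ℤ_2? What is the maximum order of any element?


|ℤ_21 × ℤ_2| = 21 × 2 = 42
Max element order = lcm(21,2) = 42
Cyclic? Yes (gcd=1)

|ℤ_21×ℤ_2| = 42, max element order = 42


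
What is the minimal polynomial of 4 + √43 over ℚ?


Let α = 4 + √43. Then α - 4 = √43, so (α - 4)² = 43, giving α² - 8α - 27 = 0. Degree 2 and α ∉ ℚ, so this is the minimal polynomial.

Minimal polynomial: x² - 8x - 27


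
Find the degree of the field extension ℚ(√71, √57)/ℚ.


[ℚ(√71,√57):ℚ] = [ℚ(√71,√57):ℚ(√71)]·[ℚ(√71):ℚ] = 2·2 = 4

[ℚ(√71, √57)/ℚ] = 4


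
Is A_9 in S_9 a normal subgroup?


H = A_9 in S_9
A_9 has index 2 in S_9, and every subgroup of index 2 is normal

Yes, normal subgroup


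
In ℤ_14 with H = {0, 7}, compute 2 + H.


2 + H = {2 + h (mod 14) : h ∈ H}
2+0=2, 2+7=9

2 + H = {2, 9}


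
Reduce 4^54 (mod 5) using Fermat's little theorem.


Fermat's little theorem: if p is prime and gcd(a,p)=1, then a^(p-1) ≡ 1 (mod p)
p = 5 is prime, gcd(4,5) = 1
Reduce exponent: 54 mod 4 = 2
So 4^54 ≡ 4^2 (mod 5)
4^2 mod 5 = 1

4^54 ≡ 1 (mod 5)


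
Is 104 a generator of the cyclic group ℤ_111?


g generates ℤ_n iff gcd(g, n) = 1
gcd(104, 111) = 1
Since gcd = 1, 104 is a generator.

Yes, 104 generates ℤ_111


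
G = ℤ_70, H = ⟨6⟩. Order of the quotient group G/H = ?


|⟨6⟩| = n / gcd(6, 70) = 70 / 2 = 35
H is normal (ℤ_70 is abelian).
|G/H| = |G| / |H| = 70 / 35 = 2

|G/H| = 2


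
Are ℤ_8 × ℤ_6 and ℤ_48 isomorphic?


Comparing ℤ_8 × ℤ_6 and ℤ_48:
gcd(8,6) = 2 ≠ 1. Max element order in ℤ_8×ℤ_6 is lcm(8,6) = 24 < 48, so it has no element of order 48

No, ℤ_8 × ℤ_6 ≇ ℤ_48


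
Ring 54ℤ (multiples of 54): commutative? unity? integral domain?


54ℤ is a commutative ring under +,× but has no multiplicative identity (1 ∉ 54ℤ); it has no zero divisors, but without unity it is not an integral domain
Commutative: Yes
Integral domain: No
Has unity: No

54ℤ (multiples of 54): Commutative=Yes, Unity=No


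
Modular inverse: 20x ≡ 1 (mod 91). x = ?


Use the extended Euclidean algorithm to write 1 = 20·s + 91·t; then s mod 91 is the inverse.
Euclidean algorithm:
  20 = 0·91 + 20
  91 = 4·20 + 11
  20 = 1·11 + 9
  11 = 1·9 + 2
  9 = 4·2 + 1
  2 = 2·1 + 0
gcd(20,91) = 1
Back-substitution gives: 20·(41) + 91·(-9) = 1
So 20⁻¹ ≡ 41 ≡ 41 (mod 91)
Check: 20 × 41 = 820 ≡ 1 (mod 91) ✓

20⁻¹ ≡ 41 (mod 91)


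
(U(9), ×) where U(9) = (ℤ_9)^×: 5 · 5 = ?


Operation: multiplication mod 9
5 · 5 = (a × b) mod 9 with a = 5, b = 5

5 · 5 = 7


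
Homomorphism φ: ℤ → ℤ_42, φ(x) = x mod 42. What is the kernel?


Kernel = preimage of identity
ker(φ) = {x ∈ ℤ : x ≡ 0 (mod 42)} = 42ℤ = {0, ±42, ±84, ...}

ker(φ) = 42ℤ


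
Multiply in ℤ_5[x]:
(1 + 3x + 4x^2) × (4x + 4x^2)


Expand and collect like terms; reduce coefficients mod 5:
x^0: 1·0 = 0 ≡ 0 (mod 5)
x^1: 1·4 + 3·0 = 4 ≡ 4 (mod 5)
x^2: 1·4 + 3·4 + 4·0 = 16 ≡ 1 (mod 5)
x^3: 3·4 + 4·4 = 28 ≡ 3 (mod 5)
x^4: 4·4 = 16 ≡ 1 (mod 5)
Result: 4x + x^2 + 3x^3 + x^4

f · g = 4x + x^2 + 3x^3 + x^4


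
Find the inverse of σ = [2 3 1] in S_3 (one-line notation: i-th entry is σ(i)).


To find σ⁻¹, swap domain and range:
σ(1) = 2 → σ⁻¹(2) = 1
σ(2) = 3 → σ⁻¹(3) = 2
σ(3) = 1 → σ⁻¹(1) = 3

σ⁻¹ = [3 1 2]


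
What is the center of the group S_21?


Z(G) = {g ∈ G | gx = xg for all x ∈ G}
S_n is non-abelian for n ≥ 3; Z(S_21) is trivial

Z(S_21) = {e}


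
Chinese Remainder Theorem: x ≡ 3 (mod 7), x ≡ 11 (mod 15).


m₁ = 7, m₂ = 15, gcd = 1, so CRT applies. M = m₁·m₂ = 105
Let M₁ = M/m₁ = 15, M₂ = M/m₂ = 7
Find y₁ ≡ M₁⁻¹ (mod m₁): 15⁻¹ ≡ 1 (mod 7)
Find y₂ ≡ M₂⁻¹ (mod m₂): 7⁻¹ ≡ 13 (mod 15)
x = a₁·M₁·y₁ + a₂·M₂·y₂ = 3·15·1 + 11·7·13 = 1046
Reduce mod 105: x ≡ 101
Check: 101 mod 7 = 3 ✓, 101 mod 15 = 11 ✓

x ≡ 101 (mod 105)


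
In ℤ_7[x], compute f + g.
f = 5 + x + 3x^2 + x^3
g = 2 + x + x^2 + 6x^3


Add coefficients mod 7:
x^0: 5 + 2 = 0 (mod 7)
x^1: 1 + 1 = 2 (mod 7)
x^2: 3 + 1 = 4 (mod 7)
x^3: 1 + 6 = 0 (mod 7)
Result: 2x + 4x^2

f + g = 2x + 4x^2


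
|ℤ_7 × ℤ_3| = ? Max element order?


|ℤ_7 × ℤ_3| = 7 × 3 = 21
Max element order = lcm(7,3) = 21
Cyclic? Yes (gcd=1)

|ℤ_7×ℤ_3| = 21, max element order = 21


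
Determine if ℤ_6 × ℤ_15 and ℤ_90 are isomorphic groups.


Comparing ℤ_6 × ℤ_15 and ℤ_90:
gcd(6,15) = 3 ≠ 1. Max element order in ℤ_6×ℤ_15 is lcm(6,15) = 30 < 90, so it has no element of order 90

No, ℤ_6 × ℤ_15 ≇ ℤ_90


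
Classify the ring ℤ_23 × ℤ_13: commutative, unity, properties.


Direct product ring; commutative with unity (1,1); but (1,0)·(0,1) = (0,0) gives zero divisors, so not an integral domain
Commutative: Yes
Integral domain: No
Has unity: Yes

ℤ_23 × ℤ_13: Commutative=Yes, Unity=Yes


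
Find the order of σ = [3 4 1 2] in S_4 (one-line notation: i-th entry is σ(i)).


Cycle decomposition: (1 3) (2 4)
Cycle lengths: 2, 2
Order = lcm(2, 2) = 2

ord(σ) = 2


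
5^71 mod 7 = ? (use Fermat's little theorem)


Fermat's little theorem: if p is prime and gcd(a,p)=1, then a^(p-1) ≡ 1 (mod p)
p = 7 is prime, gcd(5,7) = 1
Reduce exponent: 71 mod 6 = 5
So 5^71 ≡ 5^5 (mod 7)
5^5 mod 7 = 3

5^71 ≡ 3 (mod 7)


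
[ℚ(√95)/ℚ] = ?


√95 has minimal polynomial x² - 95 (irreducible over ℚ since 95 is squarefree)

[ℚ(√95)/ℚ] = 2


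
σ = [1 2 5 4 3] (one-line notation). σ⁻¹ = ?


To find σ⁻¹, swap domain and range:
σ(1) = 1 → σ⁻¹(1) = 1
σ(2) = 2 → σ⁻¹(2) = 2
σ(3) = 5 → σ⁻¹(5) = 3
σ(4) = 4 → σ⁻¹(4) = 4
σ(5) = 3 → σ⁻¹(3) = 5

σ⁻¹ = [1 2 5 4 3]


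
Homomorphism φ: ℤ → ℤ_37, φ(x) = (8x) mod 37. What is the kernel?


Kernel = preimage of identity
ker(φ) = {x ∈ ℤ : 8x ≡ 0 (mod 37)}. gcd(8,37) = 1, so 8x ≡ 0 (mod 37) ⟺ x ≡ 0 (mod 37/1 = 37). Hence ker(φ) = 37ℤ

ker(φ) = 37ℤ


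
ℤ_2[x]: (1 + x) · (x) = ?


Expand and collect like terms; reduce coefficients mod 2:
x^0: 1·0 = 0 ≡ 0 (mod 2)
x^1: 1·1 + 1·0 = 1 ≡ 1 (mod 2)
x^2: 1·1 = 1 ≡ 1 (mod 2)
Result: x + x^2

f · g = x + x^2


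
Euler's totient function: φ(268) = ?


Factor n: 268 = 2^2 × 67
φ(n) = n · ∏(1 - 1/p) over distinct primes p | n
φ(268) = 268 · (1 - 1/2) · (1 - 1/67) = 132

φ(268) = 132


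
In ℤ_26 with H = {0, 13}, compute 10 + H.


10 + H = {10 + h (mod 26) : h ∈ H}
10+0=10, 10+13=23

10 + H = {10, 23}


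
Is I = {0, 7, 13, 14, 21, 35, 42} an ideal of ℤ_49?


Check ideal conditions for I = {0, 7, 13, 14, 21, 35, 42} in ℤ_49:
(1) I is an additive subgroup? No
(2) For r ∈ ℤ_49 and a ∈ I: r·a ∈ I? No  [counterexample: r=2, a=13, r·a mod 49 = 26 ∉ I]

No, I is not an ideal of ℤ_49


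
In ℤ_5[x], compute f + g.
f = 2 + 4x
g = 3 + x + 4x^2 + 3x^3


Add coefficients mod 5:
x^0: 2 + 3 = 0 (mod 5)
x^1: 4 + 1 = 0 (mod 5)
x^2: 0 + 4 = 4 (mod 5)
x^3: 0 + 3 = 3 (mod 5)
Result: 4x^2 + 3x^3

f + g = 4x^2 + 3x^3


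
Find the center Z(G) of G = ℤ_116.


Z(G) = {g ∈ G | gx = xg for all x ∈ G}
ℤ_116 is abelian, so Z(G) = G

Z(ℤ_116) = ℤ_116


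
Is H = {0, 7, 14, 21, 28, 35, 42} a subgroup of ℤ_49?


Subgroup test for H = {0, 7, 14, 21, 28, 35, 42} in (ℤ_49, +):
(1) 0 ∈ H? Yes
(2) Closure: for all a,b ∈ H, (a+b) mod 49 ∈ H? Yes
(3) Inverses: for all a ∈ H, -a mod 49 ∈ H? Yes

Yes, H is a subgroup of ℤ_49


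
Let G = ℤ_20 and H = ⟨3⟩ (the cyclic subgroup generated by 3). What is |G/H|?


|⟨3⟩| = n / gcd(3, 20) = 20 / 1 = 20
H is normal (ℤ_20 is abelian).
|G/H| = |G| / |H| = 20 / 20 = 1

|G/H| = 1


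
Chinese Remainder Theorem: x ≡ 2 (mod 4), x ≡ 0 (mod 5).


m₁ = 4, m₂ = 5, gcd = 1, so CRT applies. M = m₁·m₂ = 20
Let M₁ = M/m₁ = 5, M₂ = M/m₂ = 4
Find y₁ ≡ M₁⁻¹ (mod m₁): 5⁻¹ ≡ 1 (mod 4)
Find y₂ ≡ M₂⁻¹ (mod m₂): 4⁻¹ ≡ 4 (mod 5)
x = a₁·M₁·y₁ + a₂·M₂·y₂ = 2·5·1 + 0·4·4 = 10
Reduce mod 20: x ≡ 10
Check: 10 mod 4 = 2 ✓, 10 mod 5 = 0 ✓

x ≡ 10 (mod 20)


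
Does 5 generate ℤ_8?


g generates ℤ_n iff gcd(g, n) = 1
gcd(5, 8) = 1
Since gcd = 1, 5 is a generator.

Yes, 5 generates ℤ_8


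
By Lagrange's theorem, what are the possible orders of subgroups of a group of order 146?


Lagrange's theorem: |H| divides |G|
|G| = 146
Divisors of 146: 1, 2, 73, 146

Possible subgroup orders: {1, 2, 73, 146}


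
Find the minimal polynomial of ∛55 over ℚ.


∛55 satisfies x³ - 55 = 0, irreducible over ℚ (no rational root; 55 is not a perfect cube)

Minimal polynomial: x³ - 55


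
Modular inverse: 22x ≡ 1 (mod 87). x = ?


Use the extended Euclidean algorithm to write 1 = 22·s + 87·t; then s mod 87 is the inverse.
Euclidean algorithm:
  22 = 0·87 + 22
  87 = 3·22 + 21
  22 = 1·21 + 1
  21 = 21·1 + 0
gcd(22,87) = 1
Back-substitution gives: 22·(4) + 87·(-1) = 1
So 22⁻¹ ≡ 4 ≡ 4 (mod 87)
Check: 22 × 4 = 88 ≡ 1 (mod 87) ✓

22⁻¹ ≡ 4 (mod 87)


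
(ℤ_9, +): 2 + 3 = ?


Operation: addition mod 9
2 + 3 = (a + b) mod 9 with a = 2, b = 3

2 + 3 = 5


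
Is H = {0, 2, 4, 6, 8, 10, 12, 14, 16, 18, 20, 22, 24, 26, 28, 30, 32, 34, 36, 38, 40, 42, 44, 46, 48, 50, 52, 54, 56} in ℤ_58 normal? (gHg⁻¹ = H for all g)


H = {0, 2, 4, 6, 8, 10, 12, 14, 16, 18, 20, 22, 24, 26, 28, 30, 32, 34, 36, 38, 40, 42, 44, 46, 48, 50, 52, 54, 56} in ℤ_58
ℤ_58 is abelian; every subgroup of an abelian group is normal

Yes, normal subgroup


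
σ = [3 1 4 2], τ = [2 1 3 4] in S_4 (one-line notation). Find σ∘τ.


σ∘τ: apply τ first, then σ
1 →τ 2 →σ 1
2 →τ 1 →σ 3
3 →τ 3 →σ 4
4 →τ 4 →σ 2

σ∘τ = [1 3 4 2]


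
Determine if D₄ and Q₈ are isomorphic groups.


Comparing D₄ and Q₈:
D₄ has 5 elements of order 2; Q₈ has only 1

No, D₄ ≇ Q₈


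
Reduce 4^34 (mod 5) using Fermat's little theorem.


Fermat's little theorem: if p is prime and gcd(a,p)=1, then a^(p-1) ≡ 1 (mod p)
p = 5 is prime, gcd(4,5) = 1
Reduce exponent: 34 mod 4 = 2
So 4^34 ≡ 4^2 (mod 5)
4^2 mod 5 = 1

4^34 ≡ 1 (mod 5)


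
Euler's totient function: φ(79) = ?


Factor n: 79 = 79
φ(n) = n · ∏(1 - 1/p) over distinct primes p | n
φ(79) = 79 · (1 - 1/79) = 78

φ(79) = 78


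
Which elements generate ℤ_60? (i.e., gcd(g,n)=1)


g generates ℤ_n iff gcd(g,n) = 1
Prime factors of 60: 2, 3, 5
Generators are g ∈ {1,...,59} not divisible by any of these primes.
Generators: {1, 7, 11, 13, 17, 19, 23, 29, 31, 37, 41, 43, 47, 49, 53, 59}
Number of generators = φ(60) = 16

Generators of ℤ_60 = {1, 7, 11, 13, 17, 19, 23, 29, 31, 37, 41, 43, 47, 49, 53, 59}


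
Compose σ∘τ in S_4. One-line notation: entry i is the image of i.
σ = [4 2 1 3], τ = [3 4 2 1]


σ∘τ: apply τ first, then σ
1 →τ 3 →σ 1
2 →τ 4 →σ 3
3 →τ 2 →σ 2
4 →τ 1 →σ 4

σ∘τ = [1 3 2 4]


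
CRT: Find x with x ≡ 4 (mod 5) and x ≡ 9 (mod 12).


m₁ = 5, m₂ = 12, gcd = 1, so CRT applies. M = m₁·m₂ = 60
Let M₁ = M/m₁ = 12, M₂ = M/m₂ = 5
Find y₁ ≡ M₁⁻¹ (mod m₁): 12⁻¹ ≡ 3 (mod 5)
Find y₂ ≡ M₂⁻¹ (mod m₂): 5⁻¹ ≡ 5 (mod 12)
x = a₁·M₁·y₁ + a₂·M₂·y₂ = 4·12·3 + 9·5·5 = 369
Reduce mod 60: x ≡ 9
Check: 9 mod 5 = 4 ✓, 9 mod 12 = 9 ✓

x ≡ 9 (mod 60)


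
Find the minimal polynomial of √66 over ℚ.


√66 satisfies x² - 66 = 0, irreducible over ℚ since 66 is squarefree

Minimal polynomial: x² - 66


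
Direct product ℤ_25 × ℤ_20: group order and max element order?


|ℤ_25 × ℤ_20| = 25 × 20 = 500
Max element order = lcm(25,20) = 100
Cyclic? No (gcd=5)

|ℤ_25×ℤ_20| = 500, max element order = 100


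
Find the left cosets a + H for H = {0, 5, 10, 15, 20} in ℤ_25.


H = {0, 5, 10, 15, 20}, |H| = 5
Number of cosets = |G|/|H| = 25/5 = 5
0 + H = {0, 5, 10, 15, 20}
1 + H = {1, 6, 11, 16, 21}
2 + H = {2, 7, 12, 17, 22}
3 + H = {3, 8, 13, 18, 23}
4 + H = {4, 9, 14, 19, 24}

Cosets: 0+H={0,5,10,15,20}; 1+H={1,6,11,16,21}; 2+H={2,7,12,17,22}; 3+H={3,8,13,18,23}; 4+H={4,9,14,19,24}


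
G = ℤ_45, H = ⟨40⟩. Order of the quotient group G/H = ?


|⟨40⟩| = n / gcd(40, 45) = 45 / 5 = 9
H is normal (ℤ_45 is abelian).
|G/H| = |G| / |H| = 45 / 9 = 5

|G/H| = 5


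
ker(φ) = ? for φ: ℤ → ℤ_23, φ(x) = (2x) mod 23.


Kernel = preimage of identity
ker(φ) = {x ∈ ℤ : 2x ≡ 0 (mod 23)}. gcd(2,23) = 1, so 2x ≡ 0 (mod 23) ⟺ x ≡ 0 (mod 23/1 = 23). Hence ker(φ) = 23ℤ

ker(φ) = 23ℤ


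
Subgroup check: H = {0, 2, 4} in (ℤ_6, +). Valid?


Subgroup test for H = {0, 2, 4} in (ℤ_6, +):
(1) 0 ∈ H? Yes
(2) Closure: for all a,b ∈ H, (a+b) mod 6 ∈ H? Yes
(3) Inverses: for all a ∈ H, -a mod 6 ∈ H? Yes

Yes, H is a subgroup of ℤ_6


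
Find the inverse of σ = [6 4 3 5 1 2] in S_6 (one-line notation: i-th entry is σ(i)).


To find σ⁻¹, swap domain and range:
σ(1) = 6 → σ⁻¹(6) = 1
σ(2) = 4 → σ⁻¹(4) = 2
σ(3) = 3 → σ⁻¹(3) = 3
σ(4) = 5 → σ⁻¹(5) = 4
σ(5) = 1 → σ⁻¹(1) = 5
σ(6) = 2 → σ⁻¹(2) = 6

σ⁻¹ = [5 6 3 2 4 1]


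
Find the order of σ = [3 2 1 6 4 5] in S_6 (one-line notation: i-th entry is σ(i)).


Cycle decomposition: (1 3) (4 6 5)
Cycle lengths: 2, 3
Order = lcm(2, 3) = 6

ord(σ) = 6


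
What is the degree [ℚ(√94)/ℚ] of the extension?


√94 has minimal polynomial x² - 94 (irreducible over ℚ since 94 is squarefree)

[ℚ(√94)/ℚ] = 2


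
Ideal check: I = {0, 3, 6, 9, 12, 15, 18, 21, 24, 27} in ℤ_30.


Check ideal conditions for I = {0, 3, 6, 9, 12, 15, 18, 21, 24, 27} in ℤ_30:
(1) I is an additive subgroup? Yes
(2) For r ∈ ℤ_30 and a ∈ I: r·a ∈ I? Yes

Yes, I is an ideal of ℤ_30


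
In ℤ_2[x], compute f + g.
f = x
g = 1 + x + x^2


Add coefficients mod 2:
x^0: 0 + 1 = 1 (mod 2)
x^1: 1 + 1 = 0 (mod 2)
x^2: 0 + 1 = 1 (mod 2)
Result: 1 + x^2

f + g = 1 + x^2


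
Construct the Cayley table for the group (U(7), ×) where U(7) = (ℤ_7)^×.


Elements: {1, 2, 3, 4, 5, 6}
Operation: multiplication mod 7
Entry (a, b) = (a × b) mod 7

Cayley table:
  | 1 | 2 | 3 | 4 | 5 | 6
1 | 1 | 2 | 3 | 4 | 5 | 6
2 | 2 | 4 | 6 | 1 | 3 | 5
3 | 3 | 6 | 2 | 5 | 1 | 4
4 | 4 | 1 | 5 | 2 | 6 | 3
5 | 5 | 3 | 1 | 6 | 4 | 2
6 | 6 | 5 | 4 | 3 | 2 | 1


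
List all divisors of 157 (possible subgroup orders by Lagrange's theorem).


Lagrange's theorem: |H| divides |G|
|G| = 157
Divisors of 157: 1, 157

Possible subgroup orders: {1, 157}


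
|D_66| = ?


|D_n| = 2n (n rotations and n reflections)
|D_66| = 2×66 = 132

|D_66| = 132


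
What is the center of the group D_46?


Z(G) = {g ∈ G | gx = xg for all x ∈ G}
For even n, Z(D_n) = {e, r^(n/2)}: the 180° rotation r^23 commutes with every reflection and rotation

Z(D_46) = {e, r^23}


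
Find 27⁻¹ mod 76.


Use the extended Euclidean algorithm to write 1 = 27·s + 76·t; then s mod 76 is the inverse.
Euclidean algorithm:
  27 = 0·76 + 27
  76 = 2·27 + 22
  27 = 1·22 + 5
  22 = 4·5 + 2
  5 = 2·2 + 1
  2 = 2·1 + 0
gcd(27,76) = 1
Back-substitution gives: 27·(31) + 76·(-11) = 1
So 27⁻¹ ≡ 31 ≡ 31 (mod 76)
Check: 27 × 31 = 837 ≡ 1 (mod 76) ✓

27⁻¹ ≡ 31 (mod 76)


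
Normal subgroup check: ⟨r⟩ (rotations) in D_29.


H = ⟨r⟩ (rotations) in D_29
The rotation subgroup ⟨r⟩ has index 2 in D_29, so it is normal

Yes, normal subgroup


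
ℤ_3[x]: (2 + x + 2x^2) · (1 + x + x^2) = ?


Expand and collect like terms; reduce coefficients mod 3:
x^0: 2·1 = 2 ≡ 2 (mod 3)
x^1: 2·1 + 1·1 = 3 ≡ 0 (mod 3)
x^2: 2·1 + 1·1 + 2·1 = 5 ≡ 2 (mod 3)
x^3: 1·1 + 2·1 = 3 ≡ 0 (mod 3)
x^4: 2·1 = 2 ≡ 2 (mod 3)
Result: 2 + 2x^2 + 2x^4

f · g = 2 + 2x^2 + 2x^4


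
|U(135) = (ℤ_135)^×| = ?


U(n) is the group of units mod n; |U(n)| = φ(n)
|U(135)| = φ(135) = 72

|U(135) = (ℤ_135)^×| = 72


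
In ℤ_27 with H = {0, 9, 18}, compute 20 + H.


20 + H = {20 + h (mod 27) : h ∈ H}
20+0=20, 20+9=2, 20+18=11
20 + H = {2, 11, 20} = 2 + H

20 + H = {2, 11, 20}


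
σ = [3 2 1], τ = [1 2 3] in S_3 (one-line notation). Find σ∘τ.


σ∘τ: apply τ first, then σ
1 →τ 1 →σ 3
2 →τ 2 →σ 2
3 →τ 3 →σ 1

σ∘τ = [3 2 1]


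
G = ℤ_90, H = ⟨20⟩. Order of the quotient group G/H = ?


|⟨20⟩| = n / gcd(20, 90) = 90 / 10 = 9
H is normal (ℤ_90 is abelian).
|G/H| = |G| / |H| = 90 / 9 = 10

|G/H| = 10


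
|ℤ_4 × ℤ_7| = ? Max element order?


|ℤ_4 × ℤ_7| = 4 × 7 = 28
Max element order = lcm(4,7) = 28
Cyclic? Yes (gcd=1)

|ℤ_4×ℤ_7| = 28, max element order = 28


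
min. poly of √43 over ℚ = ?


√43 satisfies x² - 43 = 0, irreducible over ℚ since 43 is squarefree

Minimal polynomial: x² - 43


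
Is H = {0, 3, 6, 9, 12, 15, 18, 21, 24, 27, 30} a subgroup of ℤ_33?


Subgroup test for H = {0, 3, 6, 9, 12, 15, 18, 21, 24, 27, 30} in (ℤ_33, +):
(1) 0 ∈ H? Yes
(2) Closure: for all a,b ∈ H, (a+b) mod 33 ∈ H? Yes
(3) Inverses: for all a ∈ H, -a mod 33 ∈ H? Yes

Yes, H is a subgroup of ℤ_33


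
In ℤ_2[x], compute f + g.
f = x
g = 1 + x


Add coefficients mod 2:
x^0: 0 + 1 = 1 (mod 2)
x^1: 1 + 1 = 0 (mod 2)
Result: 1

f + g = 1


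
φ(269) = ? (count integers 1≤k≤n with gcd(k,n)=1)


Factor n: 269 = 269
φ(n) = n · ∏(1 - 1/p) over distinct primes p | n
φ(269) = 269 · (1 - 1/269) = 268

φ(269) = 268


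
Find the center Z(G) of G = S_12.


Z(G) = {g ∈ G | gx = xg for all x ∈ G}
S_n is non-abelian for n ≥ 3; Z(S_12) is trivial

Z(S_12) = {e}


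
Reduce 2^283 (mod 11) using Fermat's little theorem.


Fermat's little theorem: if p is prime and gcd(a,p)=1, then a^(p-1) ≡ 1 (mod p)
p = 11 is prime, gcd(2,11) = 1
Reduce exponent: 283 mod 10 = 3
So 2^283 ≡ 2^3 (mod 11)
2^3 mod 11 = 8

2^283 ≡ 8 (mod 11)


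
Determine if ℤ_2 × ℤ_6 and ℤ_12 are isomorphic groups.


Comparing ℤ_2 × ℤ_6 and ℤ_12:
gcd(2,6) = 2 ≠ 1. Max element order in ℤ_2×ℤ_6 is lcm(2,6) = 6 < 12, so it has no element of order 12

No, ℤ_2 × ℤ_6 ≇ ℤ_12


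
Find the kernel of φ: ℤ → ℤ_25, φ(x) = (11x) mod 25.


Kernel = preimage of identity
ker(φ) = {x ∈ ℤ : 11x ≡ 0 (mod 25)}. gcd(11,25) = 1, so 11x ≡ 0 (mod 25) ⟺ x ≡ 0 (mod 25/1 = 25). Hence ker(φ) = 25ℤ

ker(φ) = 25ℤ


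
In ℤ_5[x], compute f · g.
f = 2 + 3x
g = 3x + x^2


Expand and collect like terms; reduce coefficients mod 5:
x^0: 2·0 = 0 ≡ 0 (mod 5)
x^1: 2·3 + 3·0 = 6 ≡ 1 (mod 5)
x^2: 2·1 + 3·3 = 11 ≡ 1 (mod 5)
x^3: 3·1 = 3 ≡ 3 (mod 5)
Result: x + x^2 + 3x^3

f · g = x + x^2 + 3x^3


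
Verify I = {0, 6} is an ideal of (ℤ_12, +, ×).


Check ideal conditions for I = {0, 6} in ℤ_12:
(1) I is an additive subgroup? Yes
(2) For r ∈ ℤ_12 and a ∈ I: r·a ∈ I? Yes

Yes, I is an ideal of ℤ_12


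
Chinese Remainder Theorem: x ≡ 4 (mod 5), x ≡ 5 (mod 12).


m₁ = 5, m₂ = 12, gcd = 1, so CRT applies. M = m₁·m₂ = 60
Let M₁ = M/m₁ = 12, M₂ = M/m₂ = 5
Find y₁ ≡ M₁⁻¹ (mod m₁): 12⁻¹ ≡ 3 (mod 5)
Find y₂ ≡ M₂⁻¹ (mod m₂): 5⁻¹ ≡ 5 (mod 12)
x = a₁·M₁·y₁ + a₂·M₂·y₂ = 4·12·3 + 5·5·5 = 269
Reduce mod 60: x ≡ 29
Check: 29 mod 5 = 4 ✓, 29 mod 12 = 5 ✓

x ≡ 29 (mod 60)


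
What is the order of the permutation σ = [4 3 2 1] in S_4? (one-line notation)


Cycle decomposition: (1 4) (2 3)
Cycle lengths: 2, 2
Order = lcm(2, 2) = 2

ord(σ) = 2


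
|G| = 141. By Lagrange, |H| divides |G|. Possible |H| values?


Lagrange's theorem: |H| divides |G|
|G| = 141
Divisors of 141: 1, 3, 47, 141

Possible subgroup orders: {1, 3, 47, 141}


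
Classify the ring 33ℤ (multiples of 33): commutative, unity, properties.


33ℤ is a commutative ring under +,× but has no multiplicative identity (1 ∉ 33ℤ); it has no zero divisors, but without unity it is not an integral domain
Commutative: Yes
Integral domain: No
Has unity: No

33ℤ (multiples of 33): Commutative=Yes, Unity=No
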